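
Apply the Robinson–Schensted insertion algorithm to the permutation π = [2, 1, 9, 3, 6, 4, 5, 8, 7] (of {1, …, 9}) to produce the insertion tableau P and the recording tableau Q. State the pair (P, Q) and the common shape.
P = [1, 3, 4, 5, 7] / [2, 6, 8] / [9];  Q = [1, 3, 5, 7, 8] / [2, 4, 9] / [6];  common shape = (5, 3, 1)

Row-insert the values π_1, π_2, … into P one at a time, bumping the leftmost entry strictly greater than the inserted value down to the next row. The recording tableau Q records, in position (i, j), the step at which that cell was added to P.
  Insert 2 (step 1): P = [2];  Q = [1]
  Insert 1 (step 2): P = [1] / [2];  Q = [1] / [2]
  Insert 9 (step 3): P = [1, 9] / [2];  Q = [1, 3] / [2]
  Insert 3 (step 4): P = [1, 3] / [2, 9];  Q = [1, 3] / [2, 4]
  Insert 6 (step 5): P = [1, 3, 6] / [2, 9];  Q = [1, 3, 5] / [2, 4]
  Insert 4 (step 6): P = [1, 3, 4] / [2, 6] / [9];  Q = [1, 3, 5] / [2, 4] / [6]
  Insert 5 (step 7): P = [1, 3, 4, 5] / [2, 6] / [9];  Q = [1, 3, 5, 7] / [2, 4] / [6]
  Insert 8 (step 8): P = [1, 3, 4, 5, 8] / [2, 6] / [9];  Q = [1, 3, 5, 7, 8] / [2, 4] / [6]
  Insert 7 (step 9): P = [1, 3, 4, 5, 7] / [2, 6, 8] / [9];  Q = [1, 3, 5, 7, 8] / [2, 4, 9] / [6]
Final shape: (5, 3, 1).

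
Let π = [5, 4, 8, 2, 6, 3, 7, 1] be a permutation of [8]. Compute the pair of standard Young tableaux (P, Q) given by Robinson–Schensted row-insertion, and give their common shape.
P = [1, 3, 7] / [2, 6] / [4, 8] / [5];  Q = [1, 3, 7] / [2, 5] / [4, 6] / [8];  common shape = (3, 2, 2, 1)

Row-insert the values π_1, π_2, … into P one at a time, bumping the leftmost entry strictly greater than the inserted value down to the next row. The recording tableau Q records, in position (i, j), the step at which that cell was added to P.
  Insert 5 (step 1): P = [5];  Q = [1]
  Insert 4 (step 2): P = [4] / [5];  Q = [1] / [2]
  Insert 8 (step 3): P = [4, 8] / [5];  Q = [1, 3] / [2]
  Insert 2 (step 4): P = [2, 8] / [4] / [5];  Q = [1, 3] / [2] / [4]
  Insert 6 (step 5): P = [2, 6] / [4, 8] / [5];  Q = [1, 3] / [2, 5] / [4]
  Insert 3 (step 6): P = [2, 3] / [4, 6] / [5, 8];  Q = [1, 3] / [2, 5] / [4, 6]
  Insert 7 (step 7): P = [2, 3, 7] / [4, 6] / [5, 8];  Q = [1, 3, 7] / [2, 5] / [4, 6]
  Insert 1 (step 8): P = [1, 3, 7] / [2, 6] / [4, 8] / [5];  Q = [1, 3, 7] / [2, 5] / [4, 6] / [8]
Final shape: (3, 2, 2, 1).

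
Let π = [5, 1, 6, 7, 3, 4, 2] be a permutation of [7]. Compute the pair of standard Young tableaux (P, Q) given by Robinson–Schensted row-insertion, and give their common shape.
P = [1, 2, 4] / [3, 6, 7] / [5];  Q = [1, 3, 4] / [2, 5, 6] / [7];  common shape = (3, 3, 1)

Row-insert the values π_1, π_2, … into P one at a time, bumping the leftmost entry strictly greater than the inserted value down to the next row. The recording tableau Q records, in position (i, j), the step at which that cell was added to P.
  Insert 5 (step 1): P = [5];  Q = [1]
  Insert 1 (step 2): P = [1] / [5];  Q = [1] / [2]
  Insert 6 (step 3): P = [1, 6] / [5];  Q = [1, 3] / [2]
  Insert 7 (step 4): P = [1, 6, 7] / [5];  Q = [1, 3, 4] / [2]
  Insert 3 (step 5): P = [1, 3, 7] / [5, 6];  Q = [1, 3, 4] / [2, 5]
  Insert 4 (step 6): P = [1, 3, 4] / [5, 6, 7];  Q = [1, 3, 4] / [2, 5, 6]
  Insert 2 (step 7): P = [1, 2, 4] / [3, 6, 7] / [5];  Q = [1, 3, 4] / [2, 5, 6] / [7]
Final shape: (3, 3, 1).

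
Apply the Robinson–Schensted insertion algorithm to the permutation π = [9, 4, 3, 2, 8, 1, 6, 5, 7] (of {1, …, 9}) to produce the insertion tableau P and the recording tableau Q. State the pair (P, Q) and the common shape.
P = [1, 5, 7] / [2, 6] / [3, 8] / [4] / [9];  Q = [1, 5, 9] / [2, 7] / [3, 8] / [4] / [6];  common shape = (3, 2, 2, 1, 1)

Row-insert the values π_1, π_2, … into P one at a time, bumping the leftmost entry strictly greater than the inserted value down to the next row. The recording tableau Q records, in position (i, j), the step at which that cell was added to P.
  Insert 9 (step 1): P = [9];  Q = [1]
  Insert 4 (step 2): P = [4] / [9];  Q = [1] / [2]
  Insert 3 (step 3): P = [3] / [4] / [9];  Q = [1] / [2] / [3]
  Insert 2 (step 4): P = [2] / [3] / [4] / [9];  Q = [1] / [2] / [3] / [4]
  Insert 8 (step 5): P = [2, 8] / [3] / [4] / [9];  Q = [1, 5] / [2] / [3] / [4]
  Insert 1 (step 6): P = [1, 8] / [2] / [3] / [4] / [9];  Q = [1, 5] / [2] / [3] / [4] / [6]
  Insert 6 (step 7): P = [1, 6] / [2, 8] / [3] / [4] / [9];  Q = [1, 5] / [2, 7] / [3] / [4] / [6]
  Insert 5 (step 8): P = [1, 5] / [2, 6] / [3, 8] / [4] / [9];  Q = [1, 5] / [2, 7] / [3, 8] / [4] / [6]
  Insert 7 (step 9): P = [1, 5, 7] / [2, 6] / [3, 8] / [4] / [9];  Q = [1, 5, 9] / [2, 7] / [3, 8] / [4] / [6]
Final shape: (3, 2, 2, 1, 1).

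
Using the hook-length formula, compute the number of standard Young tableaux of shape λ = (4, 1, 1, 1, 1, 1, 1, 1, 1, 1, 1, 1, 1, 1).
# SYT of shape (4, 1, 1, 1, 1, 1, 1, 1, 1, 1, 1, 1, 1, 1) = 560

Hook-length formula: f^λ = n! / Π hook(c), product over all cells c of the Young diagram. For λ = (4, 1, 1, 1, 1, 1, 1, 1, 1, 1, 1, 1, 1, 1), n = 17 boxes. Hook lengths by row (left-to-right, top-to-bottom): [17, 3, 2, 1]; [13]; [12]; [11]; [10]; [9]; [8]; [7]; [6]; [5]; [4]; [3]; [2]; [1]. Product of hooks = 635156121600. So f^λ = 17! / 635156121600 = 355687428096000 / 635156121600 = 560.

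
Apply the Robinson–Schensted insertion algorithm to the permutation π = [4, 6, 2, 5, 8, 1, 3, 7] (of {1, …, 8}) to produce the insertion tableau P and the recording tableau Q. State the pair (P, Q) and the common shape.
P = [1, 3, 7] / [2, 5, 8] / [4, 6];  Q = [1, 2, 5] / [3, 4, 8] / [6, 7];  common shape = (3, 3, 2)

Row-insert the values π_1, π_2, … into P one at a time, bumping the leftmost entry strictly greater than the inserted value down to the next row. The recording tableau Q records, in position (i, j), the step at which that cell was added to P.
  Insert 4 (step 1): P = [4];  Q = [1]
  Insert 6 (step 2): P = [4, 6];  Q = [1, 2]
  Insert 2 (step 3): P = [2, 6] / [4];  Q = [1, 2] / [3]
  Insert 5 (step 4): P = [2, 5] / [4, 6];  Q = [1, 2] / [3, 4]
  Insert 8 (step 5): P = [2, 5, 8] / [4, 6];  Q = [1, 2, 5] / [3, 4]
  Insert 1 (step 6): P = [1, 5, 8] / [2, 6] / [4];  Q = [1, 2, 5] / [3, 4] / [6]
  Insert 3 (step 7): P = [1, 3, 8] / [2, 5] / [4, 6];  Q = [1, 2, 5] / [3, 4] / [6, 7]
  Insert 7 (step 8): P = [1, 3, 7] / [2, 5, 8] / [4, 6];  Q = [1, 2, 5] / [3, 4, 8] / [6, 7]
Final shape: (3, 3, 2).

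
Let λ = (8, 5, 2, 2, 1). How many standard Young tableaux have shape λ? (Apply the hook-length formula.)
# SYT of shape (8, 5, 2, 2, 1) = 6126120

Hook-length formula: f^λ = n! / Π hook(c), product over all cells c of the Young diagram. For λ = (8, 5, 2, 2, 1), n = 18 boxes. Hook lengths by row (left-to-right, top-to-bottom): [12, 10, 7, 6, 5, 3, 2, 1]; [8, 6, 3, 2, 1]; [4, 2]; [3, 1]; [1]. Product of hooks = 1045094400. So f^λ = 18! / 1045094400 = 6402373705728000 / 1045094400 = 6126120.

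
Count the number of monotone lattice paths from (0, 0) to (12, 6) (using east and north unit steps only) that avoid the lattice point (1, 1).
Number of paths = 9828

Total paths from (0, 0) to (12, 6): C(18, 12) = 18564. Paths through (1, 1): (paths (0, 0) → (1, 1)) × (paths (1, 1) → (12, 6)) = C(2, 1) · C(16, 11) = 2 · 4368 = 8736. Avoidance count = 18564 − 8736 = 9828.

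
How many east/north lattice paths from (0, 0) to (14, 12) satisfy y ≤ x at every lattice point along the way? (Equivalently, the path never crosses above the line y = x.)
Number of paths = 1931540

By the reflection principle (André's argument), the number of monotone paths to (14, 12) with n ≤ m that never go above y = x is C(26, 14) − C(26, 15) = 9657700 − 7726160 = 1931540.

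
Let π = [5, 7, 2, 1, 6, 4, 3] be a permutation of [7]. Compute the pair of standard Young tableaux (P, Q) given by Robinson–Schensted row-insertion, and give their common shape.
P = [1, 3] / [2, 4] / [5, 6] / [7];  Q = [1, 2] / [3, 5] / [4, 6] / [7];  common shape = (2, 2, 2, 1)

Row-insert the values π_1, π_2, … into P one at a time, bumping the leftmost entry strictly greater than the inserted value down to the next row. The recording tableau Q records, in position (i, j), the step at which that cell was added to P.
  Insert 5 (step 1): P = [5];  Q = [1]
  Insert 7 (step 2): P = [5, 7];  Q = [1, 2]
  Insert 2 (step 3): P = [2, 7] / [5];  Q = [1, 2] / [3]
  Insert 1 (step 4): P = [1, 7] / [2] / [5];  Q = [1, 2] / [3] / [4]
  Insert 6 (step 5): P = [1, 6] / [2, 7] / [5];  Q = [1, 2] / [3, 5] / [4]
  Insert 4 (step 6): P = [1, 4] / [2, 6] / [5, 7];  Q = [1, 2] / [3, 5] / [4, 6]
  Insert 3 (step 7): P = [1, 3] / [2, 4] / [5, 6] / [7];  Q = [1, 2] / [3, 5] / [4, 6] / [7]
Final shape: (2, 2, 2, 1).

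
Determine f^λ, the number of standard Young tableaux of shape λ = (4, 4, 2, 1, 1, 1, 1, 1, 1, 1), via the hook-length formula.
# SYT of shape (4, 4, 2, 1, 1, 1, 1, 1, 1, 1) = 209440

Hook-length formula: f^λ = n! / Π hook(c), product over all cells c of the Young diagram. For λ = (4, 4, 2, 1, 1, 1, 1, 1, 1, 1), n = 17 boxes. Hook lengths by row (left-to-right, top-to-bottom): [13, 5, 3, 2]; [12, 4, 2, 1]; [9, 1]; [7]; [6]; [5]; [4]; [3]; [2]; [1]. Product of hooks = 1698278400. So f^λ = 17! / 1698278400 = 355687428096000 / 1698278400 = 209440.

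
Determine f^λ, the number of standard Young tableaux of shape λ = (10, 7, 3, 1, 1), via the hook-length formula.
# SYT of shape (10, 7, 3, 1, 1) = 359165664

Hook-length formula: f^λ = n! / Π hook(c), product over all cells c of the Young diagram. For λ = (10, 7, 3, 1, 1), n = 22 boxes. Hook lengths by row (left-to-right, top-to-bottom): [14, 11, 10, 8, 7, 6, 5, 3, 2, 1]; [10, 7, 6, 4, 3, 2, 1]; [5, 2, 1]; [2]; [1]. Product of hooks = 3129477120000. So f^λ = 22! / 3129477120000 = 1124000727777607680000 / 3129477120000 = 359165664.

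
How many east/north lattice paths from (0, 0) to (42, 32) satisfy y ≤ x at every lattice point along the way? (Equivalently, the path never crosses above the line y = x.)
Number of paths = 228888897836465565006

By the reflection principle (André's argument), the number of monotone paths to (42, 32) with n ≤ m that never go above y = x is C(74, 42) − C(74, 43) = 894747509724365390478 − 665858611887899825472 = 228888897836465565006.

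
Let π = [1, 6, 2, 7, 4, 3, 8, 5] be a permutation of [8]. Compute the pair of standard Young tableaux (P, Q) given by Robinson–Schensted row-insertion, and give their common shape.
P = [1, 2, 3, 5] / [4, 7, 8] / [6];  Q = [1, 2, 4, 7] / [3, 5, 8] / [6];  common shape = (4, 3, 1)

Row-insert the values π_1, π_2, … into P one at a time, bumping the leftmost entry strictly greater than the inserted value down to the next row. The recording tableau Q records, in position (i, j), the step at which that cell was added to P.
  Insert 1 (step 1): P = [1];  Q = [1]
  Insert 6 (step 2): P = [1, 6];  Q = [1, 2]
  Insert 2 (step 3): P = [1, 2] / [6];  Q = [1, 2] / [3]
  Insert 7 (step 4): P = [1, 2, 7] / [6];  Q = [1, 2, 4] / [3]
  Insert 4 (step 5): P = [1, 2, 4] / [6, 7];  Q = [1, 2, 4] / [3, 5]
  Insert 3 (step 6): P = [1, 2, 3] / [4, 7] / [6];  Q = [1, 2, 4] / [3, 5] / [6]
  Insert 8 (step 7): P = [1, 2, 3, 8] / [4, 7] / [6];  Q = [1, 2, 4, 7] / [3, 5] / [6]
  Insert 5 (step 8): P = [1, 2, 3, 5] / [4, 7, 8] / [6];  Q = [1, 2, 4, 7] / [3, 5, 8] / [6]
Final shape: (4, 3, 1).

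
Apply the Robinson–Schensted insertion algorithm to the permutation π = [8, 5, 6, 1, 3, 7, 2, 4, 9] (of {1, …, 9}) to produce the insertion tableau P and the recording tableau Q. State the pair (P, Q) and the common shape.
P = [1, 2, 4, 9] / [3, 6, 7] / [5] / [8];  Q = [1, 3, 6, 9] / [2, 5, 8] / [4] / [7];  common shape = (4, 3, 1, 1)

Row-insert the values π_1, π_2, … into P one at a time, bumping the leftmost entry strictly greater than the inserted value down to the next row. The recording tableau Q records, in position (i, j), the step at which that cell was added to P.
  Insert 8 (step 1): P = [8];  Q = [1]
  Insert 5 (step 2): P = [5] / [8];  Q = [1] / [2]
  Insert 6 (step 3): P = [5, 6] / [8];  Q = [1, 3] / [2]
  Insert 1 (step 4): P = [1, 6] / [5] / [8];  Q = [1, 3] / [2] / [4]
  Insert 3 (step 5): P = [1, 3] / [5, 6] / [8];  Q = [1, 3] / [2, 5] / [4]
  Insert 7 (step 6): P = [1, 3, 7] / [5, 6] / [8];  Q = [1, 3, 6] / [2, 5] / [4]
  Insert 2 (step 7): P = [1, 2, 7] / [3, 6] / [5] / [8];  Q = [1, 3, 6] / [2, 5] / [4] / [7]
  Insert 4 (step 8): P = [1, 2, 4] / [3, 6, 7] / [5] / [8];  Q = [1, 3, 6] / [2, 5, 8] / [4] / [7]
  Insert 9 (step 9): P = [1, 2, 4, 9] / [3, 6, 7] / [5] / [8];  Q = [1, 3, 6, 9] / [2, 5, 8] / [4] / [7]
Final shape: (4, 3, 1, 1).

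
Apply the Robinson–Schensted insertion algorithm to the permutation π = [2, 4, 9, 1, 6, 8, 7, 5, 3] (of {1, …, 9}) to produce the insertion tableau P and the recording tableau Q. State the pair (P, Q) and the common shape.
P = [1, 3, 5, 7] / [2, 4] / [6] / [8] / [9];  Q = [1, 2, 3, 6] / [4, 5] / [7] / [8] / [9];  common shape = (4, 2, 1, 1, 1)

Row-insert the values π_1, π_2, … into P one at a time, bumping the leftmost entry strictly greater than the inserted value down to the next row. The recording tableau Q records, in position (i, j), the step at which that cell was added to P.
  Insert 2 (step 1): P = [2];  Q = [1]
  Insert 4 (step 2): P = [2, 4];  Q = [1, 2]
  Insert 9 (step 3): P = [2, 4, 9];  Q = [1, 2, 3]
  Insert 1 (step 4): P = [1, 4, 9] / [2];  Q = [1, 2, 3] / [4]
  Insert 6 (step 5): P = [1, 4, 6] / [2, 9];  Q = [1, 2, 3] / [4, 5]
  Insert 8 (step 6): P = [1, 4, 6, 8] / [2, 9];  Q = [1, 2, 3, 6] / [4, 5]
  Insert 7 (step 7): P = [1, 4, 6, 7] / [2, 8] / [9];  Q = [1, 2, 3, 6] / [4, 5] / [7]
  Insert 5 (step 8): P = [1, 4, 5, 7] / [2, 6] / [8] / [9];  Q = [1, 2, 3, 6] / [4, 5] / [7] / [8]
  Insert 3 (step 9): P = [1, 3, 5, 7] / [2, 4] / [6] / [8] / [9];  Q = [1, 2, 3, 6] / [4, 5] / [7] / [8] / [9]
Final shape: (4, 2, 1, 1, 1).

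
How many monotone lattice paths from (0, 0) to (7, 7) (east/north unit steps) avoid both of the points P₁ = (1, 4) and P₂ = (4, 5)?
Number of paths = 1952

Inclusion–exclusion. Total paths: C(14, 7) = 3432. Through P₁: C(5, 1)·C(9, 6) = 420. Through P₂: C(9, 4)·C(5, 3) = 1260. Since P₁ is strictly southwest of P₂, a monotone path through both must visit P₁ then P₂; paths through both = C(5, 1)·C(4, 3)·C(5, 3) = 200. Avoid both = 3432 − 420 − 1260 + 200 = 1952.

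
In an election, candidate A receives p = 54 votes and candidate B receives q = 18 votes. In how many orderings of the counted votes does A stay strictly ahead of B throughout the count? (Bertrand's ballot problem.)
Strict-lead orderings = 20716044882791720

Total orderings of the 72 votes with 54 for A: C(72, 54) = 41432089765583440. By the Bertrand ballot formula (Cycle Lemma / reflection principle), the number of orderings in which A is strictly ahead of B throughout is (p − q)/(p + q) · C(p + q, p) = (54 − 18)/(54 + 18) · 41432089765583440 = 20716044882791720.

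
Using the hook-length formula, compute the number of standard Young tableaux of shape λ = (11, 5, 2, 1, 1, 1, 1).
# SYT of shape (11, 5, 2, 1, 1, 1, 1) = 246029784

Hook-length formula: f^λ = n! / Π hook(c), product over all cells c of the Young diagram. For λ = (11, 5, 2, 1, 1, 1, 1), n = 22 boxes. Hook lengths by row (left-to-right, top-to-bottom): [17, 12, 10, 9, 8, 6, 5, 4, 3, 2, 1]; [10, 5, 3, 2, 1]; [6, 1]; [4]; [3]; [2]; [1]. Product of hooks = 4568555520000. So f^λ = 22! / 4568555520000 = 1124000727777607680000 / 4568555520000 = 246029784.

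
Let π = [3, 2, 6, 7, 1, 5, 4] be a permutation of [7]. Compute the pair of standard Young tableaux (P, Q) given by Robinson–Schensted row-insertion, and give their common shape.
P = [1, 4, 7] / [2, 5] / [3, 6];  Q = [1, 3, 4] / [2, 6] / [5, 7];  common shape = (3, 2, 2)

Row-insert the values π_1, π_2, … into P one at a time, bumping the leftmost entry strictly greater than the inserted value down to the next row. The recording tableau Q records, in position (i, j), the step at which that cell was added to P.
  Insert 3 (step 1): P = [3];  Q = [1]
  Insert 2 (step 2): P = [2] / [3];  Q = [1] / [2]
  Insert 6 (step 3): P = [2, 6] / [3];  Q = [1, 3] / [2]
  Insert 7 (step 4): P = [2, 6, 7] / [3];  Q = [1, 3, 4] / [2]
  Insert 1 (step 5): P = [1, 6, 7] / [2] / [3];  Q = [1, 3, 4] / [2] / [5]
  Insert 5 (step 6): P = [1, 5, 7] / [2, 6] / [3];  Q = [1, 3, 4] / [2, 6] / [5]
  Insert 4 (step 7): P = [1, 4, 7] / [2, 5] / [3, 6];  Q = [1, 3, 4] / [2, 6] / [5, 7]
Final shape: (3, 2, 2).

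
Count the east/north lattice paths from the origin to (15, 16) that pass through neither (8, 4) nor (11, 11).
Number of paths = 194198103

Inclusion–exclusion. Total paths: C(31, 15) = 300540195. Through P₁: C(12, 8)·C(19, 7) = 24942060. Through P₂: C(22, 11)·C(9, 4) = 88884432. Since P₁ is strictly southwest of P₂, a monotone path through both must visit P₁ then P₂; paths through both = C(12, 8)·C(10, 3)·C(9, 4) = 7484400. Avoid both = 300540195 − 24942060 − 88884432 + 7484400 = 194198103.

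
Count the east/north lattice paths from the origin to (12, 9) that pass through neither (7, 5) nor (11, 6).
Number of paths = 160474

Inclusion–exclusion. Total paths: C(21, 12) = 293930. Through P₁: C(12, 7)·C(9, 5) = 99792. Through P₂: C(17, 11)·C(4, 1) = 49504. Since P₁ is strictly southwest of P₂, a monotone path through both must visit P₁ then P₂; paths through both = C(12, 7)·C(5, 4)·C(4, 1) = 15840. Avoid both = 293930 − 99792 − 49504 + 15840 = 160474.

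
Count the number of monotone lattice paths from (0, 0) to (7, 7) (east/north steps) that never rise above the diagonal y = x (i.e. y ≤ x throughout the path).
Number of paths = 429

By the reflection principle (André's argument), the number of monotone paths to (7, 7) with n ≤ m that never go above y = x is C(14, 7) − C(14, 8) = 3432 − 3003 = 429.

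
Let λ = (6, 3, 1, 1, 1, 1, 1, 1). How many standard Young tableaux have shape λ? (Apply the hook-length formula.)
# SYT of shape (6, 3, 1, 1, 1, 1, 1, 1) = 43120

Hook-length formula: f^λ = n! / Π hook(c), product over all cells c of the Young diagram. For λ = (6, 3, 1, 1, 1, 1, 1, 1), n = 15 boxes. Hook lengths by row (left-to-right, top-to-bottom): [13, 6, 5, 3, 2, 1]; [9, 2, 1]; [6]; [5]; [4]; [3]; [2]; [1]. Product of hooks = 30326400. So f^λ = 15! / 30326400 = 1307674368000 / 30326400 = 43120.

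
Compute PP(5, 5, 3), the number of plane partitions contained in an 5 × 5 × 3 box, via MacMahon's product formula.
PP(5, 5, 3) = 731808

Evaluate the triple product over i = 1..5, j = 1..5, k = 1..3. The factors are (2/1) · (3/2) · (4/3) · (3/2) · (4/3) · (5/4) · (4/3) · (5/4) · … (75 factors total). The numerators and denominators telescope so the product is an integer; carrying out the multiplication exactly gives PP(5, 5, 3) = 731808.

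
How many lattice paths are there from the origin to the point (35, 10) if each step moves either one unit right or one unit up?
Number of paths = 3190187286

A monotone lattice path from (0, 0) to (35, 10) consists of 35 east steps and 10 north steps in some order, so it is determined by which 35 of the 45 steps are east. The count is C(45, 35) = 3190187286.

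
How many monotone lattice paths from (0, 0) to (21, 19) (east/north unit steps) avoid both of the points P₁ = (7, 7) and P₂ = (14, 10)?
Number of paths = 80411862960

Inclusion–exclusion. Total paths: C(40, 21) = 131282408400. Through P₁: C(14, 7)·C(26, 14) = 33145226400. Through P₂: C(24, 14)·C(16, 7) = 22436768640. Since P₁ is strictly southwest of P₂, a monotone path through both must visit P₁ then P₂; paths through both = C(14, 7)·C(10, 7)·C(16, 7) = 4711449600. Avoid both = 131282408400 − 33145226400 − 22436768640 + 4711449600 = 80411862960.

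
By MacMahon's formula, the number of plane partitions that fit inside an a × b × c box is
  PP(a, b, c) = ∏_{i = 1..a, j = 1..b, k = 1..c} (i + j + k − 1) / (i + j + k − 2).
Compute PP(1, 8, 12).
PP(1, 8, 12) = 125970

Evaluate the triple product over i = 1..1, j = 1..8, k = 1..12. The factors are (2/1) · (3/2) · (4/3) · (5/4) · (6/5) · (7/6) · (8/7) · (9/8) · … (96 factors total). The numerators and denominators telescope so the product is an integer; carrying out the multiplication exactly gives PP(1, 8, 12) = 125970.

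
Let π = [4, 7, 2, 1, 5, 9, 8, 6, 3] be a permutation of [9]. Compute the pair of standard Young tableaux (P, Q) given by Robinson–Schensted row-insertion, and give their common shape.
P = [1, 3, 6] / [2, 5, 8] / [4, 7] / [9];  Q = [1, 2, 6] / [3, 5, 7] / [4, 8] / [9];  common shape = (3, 3, 2, 1)

Row-insert the values π_1, π_2, … into P one at a time, bumping the leftmost entry strictly greater than the inserted value down to the next row. The recording tableau Q records, in position (i, j), the step at which that cell was added to P.
  Insert 4 (step 1): P = [4];  Q = [1]
  Insert 7 (step 2): P = [4, 7];  Q = [1, 2]
  Insert 2 (step 3): P = [2, 7] / [4];  Q = [1, 2] / [3]
  Insert 1 (step 4): P = [1, 7] / [2] / [4];  Q = [1, 2] / [3] / [4]
  Insert 5 (step 5): P = [1, 5] / [2, 7] / [4];  Q = [1, 2] / [3, 5] / [4]
  Insert 9 (step 6): P = [1, 5, 9] / [2, 7] / [4];  Q = [1, 2, 6] / [3, 5] / [4]
  Insert 8 (step 7): P = [1, 5, 8] / [2, 7, 9] / [4];  Q = [1, 2, 6] / [3, 5, 7] / [4]
  Insert 6 (step 8): P = [1, 5, 6] / [2, 7, 8] / [4, 9];  Q = [1, 2, 6] / [3, 5, 7] / [4, 8]
  Insert 3 (step 9): P = [1, 3, 6] / [2, 5, 8] / [4, 7] / [9];  Q = [1, 2, 6] / [3, 5, 7] / [4, 8] / [9]
Final shape: (3, 3, 2, 1).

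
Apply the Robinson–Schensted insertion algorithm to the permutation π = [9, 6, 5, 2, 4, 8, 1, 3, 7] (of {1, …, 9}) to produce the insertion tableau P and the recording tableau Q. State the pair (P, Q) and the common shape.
P = [1, 3, 7] / [2, 4, 8] / [5] / [6] / [9];  Q = [1, 5, 6] / [2, 8, 9] / [3] / [4] / [7];  common shape = (3, 3, 1, 1, 1)

Row-insert the values π_1, π_2, … into P one at a time, bumping the leftmost entry strictly greater than the inserted value down to the next row. The recording tableau Q records, in position (i, j), the step at which that cell was added to P.
  Insert 9 (step 1): P = [9];  Q = [1]
  Insert 6 (step 2): P = [6] / [9];  Q = [1] / [2]
  Insert 5 (step 3): P = [5] / [6] / [9];  Q = [1] / [2] / [3]
  Insert 2 (step 4): P = [2] / [5] / [6] / [9];  Q = [1] / [2] / [3] / [4]
  Insert 4 (step 5): P = [2, 4] / [5] / [6] / [9];  Q = [1, 5] / [2] / [3] / [4]
  Insert 8 (step 6): P = [2, 4, 8] / [5] / [6] / [9];  Q = [1, 5, 6] / [2] / [3] / [4]
  Insert 1 (step 7): P = [1, 4, 8] / [2] / [5] / [6] / [9];  Q = [1, 5, 6] / [2] / [3] / [4] / [7]
  Insert 3 (step 8): P = [1, 3, 8] / [2, 4] / [5] / [6] / [9];  Q = [1, 5, 6] / [2, 8] / [3] / [4] / [7]
  Insert 7 (step 9): P = [1, 3, 7] / [2, 4, 8] / [5] / [6] / [9];  Q = [1, 5, 6] / [2, 8, 9] / [3] / [4] / [7]
Final shape: (3, 3, 1, 1, 1).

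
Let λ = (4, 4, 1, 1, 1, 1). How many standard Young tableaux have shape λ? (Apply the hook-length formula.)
# SYT of shape (4, 4, 1, 1, 1, 1) = 1925

Hook-length formula: f^λ = n! / Π hook(c), product over all cells c of the Young diagram. For λ = (4, 4, 1, 1, 1, 1), n = 12 boxes. Hook lengths by row (left-to-right, top-to-bottom): [9, 4, 3, 2]; [8, 3, 2, 1]; [4]; [3]; [2]; [1]. Product of hooks = 248832. So f^λ = 12! / 248832 = 479001600 / 248832 = 1925.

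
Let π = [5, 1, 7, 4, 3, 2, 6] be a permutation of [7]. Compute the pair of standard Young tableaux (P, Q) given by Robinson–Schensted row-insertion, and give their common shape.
P = [1, 2, 6] / [3, 7] / [4] / [5];  Q = [1, 3, 7] / [2, 4] / [5] / [6];  common shape = (3, 2, 1, 1)

Row-insert the values π_1, π_2, … into P one at a time, bumping the leftmost entry strictly greater than the inserted value down to the next row. The recording tableau Q records, in position (i, j), the step at which that cell was added to P.
  Insert 5 (step 1): P = [5];  Q = [1]
  Insert 1 (step 2): P = [1] / [5];  Q = [1] / [2]
  Insert 7 (step 3): P = [1, 7] / [5];  Q = [1, 3] / [2]
  Insert 4 (step 4): P = [1, 4] / [5, 7];  Q = [1, 3] / [2, 4]
  Insert 3 (step 5): P = [1, 3] / [4, 7] / [5];  Q = [1, 3] / [2, 4] / [5]
  Insert 2 (step 6): P = [1, 2] / [3, 7] / [4] / [5];  Q = [1, 3] / [2, 4] / [5] / [6]
  Insert 6 (step 7): P = [1, 2, 6] / [3, 7] / [4] / [5];  Q = [1, 3, 7] / [2, 4] / [5] / [6]
Final shape: (3, 2, 1, 1).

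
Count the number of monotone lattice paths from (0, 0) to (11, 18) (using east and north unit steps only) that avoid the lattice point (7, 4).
Number of paths = 33587490

Total paths from (0, 0) to (11, 18): C(29, 11) = 34597290. Paths through (7, 4): (paths (0, 0) → (7, 4)) × (paths (7, 4) → (11, 18)) = C(11, 7) · C(18, 4) = 330 · 3060 = 1009800. Avoidance count = 34597290 − 1009800 = 33587490.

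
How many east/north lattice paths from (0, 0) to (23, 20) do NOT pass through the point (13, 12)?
Number of paths = 733012190820

Total paths from (0, 0) to (23, 20): C(43, 23) = 960566918220. Paths through (13, 12): (paths (0, 0) → (13, 12)) × (paths (13, 12) → (23, 20)) = C(25, 13) · C(18, 10) = 5200300 · 43758 = 227554727400. Avoidance count = 960566918220 − 227554727400 = 733012190820.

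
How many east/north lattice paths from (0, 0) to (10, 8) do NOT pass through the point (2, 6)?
Number of paths = 42498

Total paths from (0, 0) to (10, 8): C(18, 10) = 43758. Paths through (2, 6): (paths (0, 0) → (2, 6)) × (paths (2, 6) → (10, 8)) = C(8, 2) · C(10, 8) = 28 · 45 = 1260. Avoidance count = 43758 − 1260 = 42498.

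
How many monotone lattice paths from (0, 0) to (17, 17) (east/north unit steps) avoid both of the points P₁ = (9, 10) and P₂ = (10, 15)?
Number of paths = 1641432078

Inclusion–exclusion. Total paths: C(34, 17) = 2333606220. Through P₁: C(19, 9)·C(15, 8) = 594452430. Through P₂: C(25, 10)·C(9, 7) = 117675360. Since P₁ is strictly southwest of P₂, a monotone path through both must visit P₁ then P₂; paths through both = C(19, 9)·C(6, 1)·C(9, 7) = 19953648. Avoid both = 2333606220 − 594452430 − 117675360 + 19953648 = 1641432078.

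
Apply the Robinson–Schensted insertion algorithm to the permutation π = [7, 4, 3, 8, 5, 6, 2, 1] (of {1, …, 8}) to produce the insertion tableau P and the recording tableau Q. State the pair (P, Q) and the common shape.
P = [1, 5, 6] / [2, 8] / [3] / [4] / [7];  Q = [1, 4, 6] / [2, 5] / [3] / [7] / [8];  common shape = (3, 2, 1, 1, 1)

Row-insert the values π_1, π_2, … into P one at a time, bumping the leftmost entry strictly greater than the inserted value down to the next row. The recording tableau Q records, in position (i, j), the step at which that cell was added to P.
  Insert 7 (step 1): P = [7];  Q = [1]
  Insert 4 (step 2): P = [4] / [7];  Q = [1] / [2]
  Insert 3 (step 3): P = [3] / [4] / [7];  Q = [1] / [2] / [3]
  Insert 8 (step 4): P = [3, 8] / [4] / [7];  Q = [1, 4] / [2] / [3]
  Insert 5 (step 5): P = [3, 5] / [4, 8] / [7];  Q = [1, 4] / [2, 5] / [3]
  Insert 6 (step 6): P = [3, 5, 6] / [4, 8] / [7];  Q = [1, 4, 6] / [2, 5] / [3]
  Insert 2 (step 7): P = [2, 5, 6] / [3, 8] / [4] / [7];  Q = [1, 4, 6] / [2, 5] / [3] / [7]
  Insert 1 (step 8): P = [1, 5, 6] / [2, 8] / [3] / [4] / [7];  Q = [1, 4, 6] / [2, 5] / [3] / [7] / [8]
Final shape: (3, 2, 1, 1, 1).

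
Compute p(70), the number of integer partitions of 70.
p(70) = 4087968

Compute p(n) via the recurrence p(n, m) = p(n, m−1) + p(n−m, m), where p(n, m) counts partitions of n with all parts ≤ m and p(n) = p(n, n). The base cases are p(0, m) = 1 and p(n, 0) = 0 for n > 0. Filling the table yields p(70) = 4087968. (Euler's pentagonal recurrence is an alternative.)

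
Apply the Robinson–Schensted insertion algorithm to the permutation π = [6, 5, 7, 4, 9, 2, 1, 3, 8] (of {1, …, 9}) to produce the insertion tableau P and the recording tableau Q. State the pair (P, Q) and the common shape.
P = [1, 3, 8] / [2, 7, 9] / [4] / [5] / [6];  Q = [1, 3, 5] / [2, 8, 9] / [4] / [6] / [7];  common shape = (3, 3, 1, 1, 1)

Row-insert the values π_1, π_2, … into P one at a time, bumping the leftmost entry strictly greater than the inserted value down to the next row. The recording tableau Q records, in position (i, j), the step at which that cell was added to P.
  Insert 6 (step 1): P = [6];  Q = [1]
  Insert 5 (step 2): P = [5] / [6];  Q = [1] / [2]
  Insert 7 (step 3): P = [5, 7] / [6];  Q = [1, 3] / [2]
  Insert 4 (step 4): P = [4, 7] / [5] / [6];  Q = [1, 3] / [2] / [4]
  Insert 9 (step 5): P = [4, 7, 9] / [5] / [6];  Q = [1, 3, 5] / [2] / [4]
  Insert 2 (step 6): P = [2, 7, 9] / [4] / [5] / [6];  Q = [1, 3, 5] / [2] / [4] / [6]
  Insert 1 (step 7): P = [1, 7, 9] / [2] / [4] / [5] / [6];  Q = [1, 3, 5] / [2] / [4] / [6] / [7]
  Insert 3 (step 8): P = [1, 3, 9] / [2, 7] / [4] / [5] / [6];  Q = [1, 3, 5] / [2, 8] / [4] / [6] / [7]
  Insert 8 (step 9): P = [1, 3, 8] / [2, 7, 9] / [4] / [5] / [6];  Q = [1, 3, 5] / [2, 8, 9] / [4] / [6] / [7]
Final shape: (3, 3, 1, 1, 1).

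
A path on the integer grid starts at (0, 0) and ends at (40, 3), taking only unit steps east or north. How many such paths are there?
Number of paths = 12341

A monotone lattice path from (0, 0) to (40, 3) consists of 40 east steps and 3 north steps in some order, so it is determined by which 40 of the 43 steps are east. The count is C(43, 40) = 12341.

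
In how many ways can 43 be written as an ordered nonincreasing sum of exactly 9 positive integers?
p(43, 9 parts) = 5708

Partitions of n into exactly k parts are in bijection with partitions of n − k into at most k parts (subtract 1 from each part). So p(43, exactly 9) = p(34, parts ≤ 9). Computing via the recurrence p(m, j) = p(m, j−1) + p(m−j, j) gives 5708.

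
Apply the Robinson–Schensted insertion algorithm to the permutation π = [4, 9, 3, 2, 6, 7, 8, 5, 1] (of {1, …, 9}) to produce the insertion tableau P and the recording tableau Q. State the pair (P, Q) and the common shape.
P = [1, 5, 7, 8] / [2, 6] / [3, 9] / [4];  Q = [1, 2, 6, 7] / [3, 5] / [4, 8] / [9];  common shape = (4, 2, 2, 1)

Row-insert the values π_1, π_2, … into P one at a time, bumping the leftmost entry strictly greater than the inserted value down to the next row. The recording tableau Q records, in position (i, j), the step at which that cell was added to P.
  Insert 4 (step 1): P = [4];  Q = [1]
  Insert 9 (step 2): P = [4, 9];  Q = [1, 2]
  Insert 3 (step 3): P = [3, 9] / [4];  Q = [1, 2] / [3]
  Insert 2 (step 4): P = [2, 9] / [3] / [4];  Q = [1, 2] / [3] / [4]
  Insert 6 (step 5): P = [2, 6] / [3, 9] / [4];  Q = [1, 2] / [3, 5] / [4]
  Insert 7 (step 6): P = [2, 6, 7] / [3, 9] / [4];  Q = [1, 2, 6] / [3, 5] / [4]
  Insert 8 (step 7): P = [2, 6, 7, 8] / [3, 9] / [4];  Q = [1, 2, 6, 7] / [3, 5] / [4]
  Insert 5 (step 8): P = [2, 5, 7, 8] / [3, 6] / [4, 9];  Q = [1, 2, 6, 7] / [3, 5] / [4, 8]
  Insert 1 (step 9): P = [1, 5, 7, 8] / [2, 6] / [3, 9] / [4];  Q = [1, 2, 6, 7] / [3, 5] / [4, 8] / [9]
Final shape: (4, 2, 2, 1).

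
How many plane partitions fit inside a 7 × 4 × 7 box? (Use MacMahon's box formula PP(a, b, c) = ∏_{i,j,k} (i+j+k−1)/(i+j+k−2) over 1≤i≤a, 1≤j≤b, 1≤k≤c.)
PP(7, 4, 7) = 142174944340

Evaluate the triple product over i = 1..7, j = 1..4, k = 1..7. The factors are (2/1) · (3/2) · (4/3) · (5/4) · (6/5) · (7/6) · (8/7) · (3/2) · … (196 factors total). The numerators and denominators telescope so the product is an integer; carrying out the multiplication exactly gives PP(7, 4, 7) = 142174944340.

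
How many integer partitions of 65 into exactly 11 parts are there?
p(65, 11 parts) = 131970

Partitions of n into exactly k parts are in bijection with partitions of n − k into at most k parts (subtract 1 from each part). So p(65, exactly 11) = p(54, parts ≤ 11). Computing via the recurrence p(m, j) = p(m, j−1) + p(m−j, j) gives 131970.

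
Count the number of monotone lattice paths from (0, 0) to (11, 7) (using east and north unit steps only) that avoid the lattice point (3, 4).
Number of paths = 26049

Total paths from (0, 0) to (11, 7): C(18, 11) = 31824. Paths through (3, 4): (paths (0, 0) → (3, 4)) × (paths (3, 4) → (11, 7)) = C(7, 3) · C(11, 8) = 35 · 165 = 5775. Avoidance count = 31824 − 5775 = 26049.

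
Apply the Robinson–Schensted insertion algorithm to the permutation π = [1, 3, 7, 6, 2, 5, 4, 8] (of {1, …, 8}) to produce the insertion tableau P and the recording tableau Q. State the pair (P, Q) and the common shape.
P = [1, 2, 4, 8] / [3, 5] / [6] / [7];  Q = [1, 2, 3, 8] / [4, 6] / [5] / [7];  common shape = (4, 2, 1, 1)

Row-insert the values π_1, π_2, … into P one at a time, bumping the leftmost entry strictly greater than the inserted value down to the next row. The recording tableau Q records, in position (i, j), the step at which that cell was added to P.
  Insert 1 (step 1): P = [1];  Q = [1]
  Insert 3 (step 2): P = [1, 3];  Q = [1, 2]
  Insert 7 (step 3): P = [1, 3, 7];  Q = [1, 2, 3]
  Insert 6 (step 4): P = [1, 3, 6] / [7];  Q = [1, 2, 3] / [4]
  Insert 2 (step 5): P = [1, 2, 6] / [3] / [7];  Q = [1, 2, 3] / [4] / [5]
  Insert 5 (step 6): P = [1, 2, 5] / [3, 6] / [7];  Q = [1, 2, 3] / [4, 6] / [5]
  Insert 4 (step 7): P = [1, 2, 4] / [3, 5] / [6] / [7];  Q = [1, 2, 3] / [4, 6] / [5] / [7]
  Insert 8 (step 8): P = [1, 2, 4, 8] / [3, 5] / [6] / [7];  Q = [1, 2, 3, 8] / [4, 6] / [5] / [7]
Final shape: (4, 2, 1, 1).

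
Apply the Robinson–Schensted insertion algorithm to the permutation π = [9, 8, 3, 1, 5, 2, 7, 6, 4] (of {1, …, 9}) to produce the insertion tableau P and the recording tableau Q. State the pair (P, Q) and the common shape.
P = [1, 2, 4] / [3, 5, 6] / [7] / [8] / [9];  Q = [1, 5, 7] / [2, 6, 8] / [3] / [4] / [9];  common shape = (3, 3, 1, 1, 1)

Row-insert the values π_1, π_2, … into P one at a time, bumping the leftmost entry strictly greater than the inserted value down to the next row. The recording tableau Q records, in position (i, j), the step at which that cell was added to P.
  Insert 9 (step 1): P = [9];  Q = [1]
  Insert 8 (step 2): P = [8] / [9];  Q = [1] / [2]
  Insert 3 (step 3): P = [3] / [8] / [9];  Q = [1] / [2] / [3]
  Insert 1 (step 4): P = [1] / [3] / [8] / [9];  Q = [1] / [2] / [3] / [4]
  Insert 5 (step 5): P = [1, 5] / [3] / [8] / [9];  Q = [1, 5] / [2] / [3] / [4]
  Insert 2 (step 6): P = [1, 2] / [3, 5] / [8] / [9];  Q = [1, 5] / [2, 6] / [3] / [4]
  Insert 7 (step 7): P = [1, 2, 7] / [3, 5] / [8] / [9];  Q = [1, 5, 7] / [2, 6] / [3] / [4]
  Insert 6 (step 8): P = [1, 2, 6] / [3, 5, 7] / [8] / [9];  Q = [1, 5, 7] / [2, 6, 8] / [3] / [4]
  Insert 4 (step 9): P = [1, 2, 4] / [3, 5, 6] / [7] / [8] / [9];  Q = [1, 5, 7] / [2, 6, 8] / [3] / [4] / [9]
Final shape: (3, 3, 1, 1, 1).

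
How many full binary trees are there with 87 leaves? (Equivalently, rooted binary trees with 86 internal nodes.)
C_86 = 4180080073556524734514695828170907458428751314320

These full binary trees are counted by the Catalan number C_n = (1/(n + 1)) · C(2n, n). For n = 86: C_86 = (1/87) · C(172, 86) = 363666966399417651902778537050868948883301364345840/87 = 4180080073556524734514695828170907458428751314320.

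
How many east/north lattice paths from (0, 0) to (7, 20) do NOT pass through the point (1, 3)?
Number of paths = 484242

Total paths from (0, 0) to (7, 20): C(27, 7) = 888030. Paths through (1, 3): (paths (0, 0) → (1, 3)) × (paths (1, 3) → (7, 20)) = C(4, 1) · C(23, 6) = 4 · 100947 = 403788. Avoidance count = 888030 − 403788 = 484242.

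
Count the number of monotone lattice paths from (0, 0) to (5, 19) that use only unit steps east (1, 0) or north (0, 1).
Number of paths = 42504

A monotone lattice path from (0, 0) to (5, 19) consists of 5 east steps and 19 north steps in some order, so it is determined by which 5 of the 24 steps are east. The count is C(24, 5) = 42504.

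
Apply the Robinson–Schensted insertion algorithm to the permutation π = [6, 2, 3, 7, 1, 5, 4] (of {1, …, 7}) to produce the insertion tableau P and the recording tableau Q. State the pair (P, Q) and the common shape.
P = [1, 3, 4] / [2, 5] / [6, 7];  Q = [1, 3, 4] / [2, 6] / [5, 7];  common shape = (3, 2, 2)

Row-insert the values π_1, π_2, … into P one at a time, bumping the leftmost entry strictly greater than the inserted value down to the next row. The recording tableau Q records, in position (i, j), the step at which that cell was added to P.
  Insert 6 (step 1): P = [6];  Q = [1]
  Insert 2 (step 2): P = [2] / [6];  Q = [1] / [2]
  Insert 3 (step 3): P = [2, 3] / [6];  Q = [1, 3] / [2]
  Insert 7 (step 4): P = [2, 3, 7] / [6];  Q = [1, 3, 4] / [2]
  Insert 1 (step 5): P = [1, 3, 7] / [2] / [6];  Q = [1, 3, 4] / [2] / [5]
  Insert 5 (step 6): P = [1, 3, 5] / [2, 7] / [6];  Q = [1, 3, 4] / [2, 6] / [5]
  Insert 4 (step 7): P = [1, 3, 4] / [2, 5] / [6, 7];  Q = [1, 3, 4] / [2, 6] / [5, 7]
Final shape: (3, 2, 2).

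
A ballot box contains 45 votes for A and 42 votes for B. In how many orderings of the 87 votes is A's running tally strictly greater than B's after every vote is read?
Strict-lead orderings = 432446640387911341427340

Total orderings of the 87 votes with 45 for A: C(87, 45) = 12540952571249428901392860. By the Bertrand ballot formula (Cycle Lemma / reflection principle), the number of orderings in which A is strictly ahead of B throughout is (p − q)/(p + q) · C(p + q, p) = (45 − 42)/(45 + 42) · 12540952571249428901392860 = 432446640387911341427340.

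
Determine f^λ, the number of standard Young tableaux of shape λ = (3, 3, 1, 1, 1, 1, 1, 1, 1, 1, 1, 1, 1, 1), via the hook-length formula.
# SYT of shape (3, 3, 1, 1, 1, 1, 1, 1, 1, 1, 1, 1, 1, 1) = 4641

Hook-length formula: f^λ = n! / Π hook(c), product over all cells c of the Young diagram. For λ = (3, 3, 1, 1, 1, 1, 1, 1, 1, 1, 1, 1, 1, 1), n = 18 boxes. Hook lengths by row (left-to-right, top-to-bottom): [16, 3, 2]; [15, 2, 1]; [12]; [11]; [10]; [9]; [8]; [7]; [6]; [5]; [4]; [3]; [2]; [1]. Product of hooks = 1379524608000. So f^λ = 18! / 1379524608000 = 6402373705728000 / 1379524608000 = 4641.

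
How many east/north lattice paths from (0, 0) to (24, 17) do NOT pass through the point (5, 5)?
Number of paths = 116022108150

Total paths from (0, 0) to (24, 17): C(41, 24) = 151584480450. Paths through (5, 5): (paths (0, 0) → (5, 5)) × (paths (5, 5) → (24, 17)) = C(10, 5) · C(31, 19) = 252 · 141120525 = 35562372300. Avoidance count = 151584480450 − 35562372300 = 116022108150.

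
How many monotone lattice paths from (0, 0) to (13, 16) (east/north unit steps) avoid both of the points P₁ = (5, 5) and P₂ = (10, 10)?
Number of paths = 38632083

Inclusion–exclusion. Total paths: C(29, 13) = 67863915. Through P₁: C(10, 5)·C(19, 8) = 19046664. Through P₂: C(20, 10)·C(9, 3) = 15519504. Since P₁ is strictly southwest of P₂, a monotone path through both must visit P₁ then P₂; paths through both = C(10, 5)·C(10, 5)·C(9, 3) = 5334336. Avoid both = 67863915 − 19046664 − 15519504 + 5334336 = 38632083.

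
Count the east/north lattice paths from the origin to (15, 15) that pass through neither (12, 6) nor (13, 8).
Number of paths = 145712712

Inclusion–exclusion. Total paths: C(30, 15) = 155117520. Through P₁: C(18, 12)·C(12, 3) = 4084080. Through P₂: C(21, 13)·C(9, 2) = 7325640. Since P₁ is strictly southwest of P₂, a monotone path through both must visit P₁ then P₂; paths through both = C(18, 12)·C(3, 1)·C(9, 2) = 2004912. Avoid both = 155117520 − 4084080 − 7325640 + 2004912 = 145712712.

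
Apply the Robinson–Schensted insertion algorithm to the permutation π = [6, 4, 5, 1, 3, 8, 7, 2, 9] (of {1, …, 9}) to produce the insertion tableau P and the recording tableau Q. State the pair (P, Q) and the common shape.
P = [1, 2, 7, 9] / [3, 5, 8] / [4] / [6];  Q = [1, 3, 6, 9] / [2, 5, 7] / [4] / [8];  common shape = (4, 3, 1, 1)

Row-insert the values π_1, π_2, … into P one at a time, bumping the leftmost entry strictly greater than the inserted value down to the next row. The recording tableau Q records, in position (i, j), the step at which that cell was added to P.
  Insert 6 (step 1): P = [6];  Q = [1]
  Insert 4 (step 2): P = [4] / [6];  Q = [1] / [2]
  Insert 5 (step 3): P = [4, 5] / [6];  Q = [1, 3] / [2]
  Insert 1 (step 4): P = [1, 5] / [4] / [6];  Q = [1, 3] / [2] / [4]
  Insert 3 (step 5): P = [1, 3] / [4, 5] / [6];  Q = [1, 3] / [2, 5] / [4]
  Insert 8 (step 6): P = [1, 3, 8] / [4, 5] / [6];  Q = [1, 3, 6] / [2, 5] / [4]
  Insert 7 (step 7): P = [1, 3, 7] / [4, 5, 8] / [6];  Q = [1, 3, 6] / [2, 5, 7] / [4]
  Insert 2 (step 8): P = [1, 2, 7] / [3, 5, 8] / [4] / [6];  Q = [1, 3, 6] / [2, 5, 7] / [4] / [8]
  Insert 9 (step 9): P = [1, 2, 7, 9] / [3, 5, 8] / [4] / [6];  Q = [1, 3, 6, 9] / [2, 5, 7] / [4] / [8]
Final shape: (4, 3, 1, 1).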